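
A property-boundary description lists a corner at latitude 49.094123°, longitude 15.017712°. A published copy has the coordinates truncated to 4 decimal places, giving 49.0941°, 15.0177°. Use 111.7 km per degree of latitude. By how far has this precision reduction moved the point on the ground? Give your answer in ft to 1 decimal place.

8.9 ft

The latitude changed by +0.000023° and the longitude by +0.000012°.
North–south shift: 0.000023 × 111700 = 2.5691 m.
E–W at 49.0941°: 0.000012° × 111700 × cos 49.0941° = 0.000012 × 111700 × 0.6548 ≈ 0.877719 m.
Hypotenuse of the two orthogonal shifts: √(2.5691² + 0.877719²) = 2.7149 m.
In feet: 2.7149 m ÷ 0.3048 ≈ 8.9071 ft.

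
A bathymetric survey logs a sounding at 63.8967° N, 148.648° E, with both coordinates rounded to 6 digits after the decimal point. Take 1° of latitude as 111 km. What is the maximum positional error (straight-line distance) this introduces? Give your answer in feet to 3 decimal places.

0.199 feet

Rounding to 6 decimal places leaves each coordinate within ±5e-07° of the true value.
North–south component: 5e-07° × 111000 = 0.0555 m.
East–west component at 63.8967°: 5e-07° × 111000 × cos 63.8967° ≈ 5e-07 × 48839 ≈ 0.0244195 m.
Worst case both components are at the extreme and orthogonal: √(0.0555² + 0.0244195²) ≈ 0.0606347 m.
In feet: 0.0606347 m ÷ 0.3048 ≈ 0.19893 ft.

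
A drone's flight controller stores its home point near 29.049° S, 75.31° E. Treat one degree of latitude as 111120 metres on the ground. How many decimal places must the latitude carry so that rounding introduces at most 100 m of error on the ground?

3 decimal places

One degree of latitude covers 111120 m.
With N decimal places the half-ulp bound is 0.5·10⁻ᴺ°, or 0.5·10⁻ᴺ × 111120 m on the ground.
Setting 55560 × 10⁻ᴺ ≤ 100 gives 10ᴺ ≥ 555.6, i.e. N ≥ 2.74.
N = 2 would give 556 m (too coarse); N = 3 gives 55.6 m ≤ 100 m.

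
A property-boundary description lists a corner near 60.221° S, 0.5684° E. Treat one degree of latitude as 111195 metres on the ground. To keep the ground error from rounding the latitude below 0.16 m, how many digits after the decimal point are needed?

One degree of latitude covers 111195 m.
Rounding to N decimal places gives at most 0.5 × 10⁻ᴺ degrees of error, i.e. 0.5 × 10⁻ᴺ × 111195 m.
Need 0.5 × 111195 × 10⁻ᴺ ≤ 0.16 → 10⁻ᴺ ≤ 2.878e-06, so N ≥ 5.54.
So 6 decimal places suffice (0.0556 m); 5 would allow up to 0.556 m.

6 decimal places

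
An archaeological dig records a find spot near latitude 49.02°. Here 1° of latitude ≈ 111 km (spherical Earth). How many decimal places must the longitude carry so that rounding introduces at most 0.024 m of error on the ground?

At 49.02° one degree of longitude covers 111000 × cos 49.02° ≈ 111000 × 0.6558 ≈ 72793.3 m.
N decimal places → at most half a unit in the last place, 0.5 × 10⁻ᴺ° = 72793.3/2 × 10⁻ᴺ m.
Need 0.5 × 72793.3 × 10⁻ᴺ ≤ 0.024 → 10⁻ᴺ ≤ 6.594e-07, so N ≥ 6.18.
At 6 places the error can reach 0.0364 m, but 7 places keeps it to 0.00364 m.

7 decimal places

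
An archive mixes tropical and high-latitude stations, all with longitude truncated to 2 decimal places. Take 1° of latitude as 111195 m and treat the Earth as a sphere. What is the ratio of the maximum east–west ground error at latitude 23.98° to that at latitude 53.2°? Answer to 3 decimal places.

1.525

Truncating at 2 decimal places can drop up to a full unit in the last place, so the longitude may be off by as much as 0.01°.
At 23.98°: 0.01° × 111195 × cos 23.98° = 0.01 × 111195 × 0.9137 ≈ 1016 m.
At 53.2°: 0.01° × 111195 × cos 53.2° = 0.01 × 111195 × 0.5990 ≈ 666.08 m.
Ratio: 1016 / 666.08 = cos 23.98° / cos 53.2° ≈ 1.5253.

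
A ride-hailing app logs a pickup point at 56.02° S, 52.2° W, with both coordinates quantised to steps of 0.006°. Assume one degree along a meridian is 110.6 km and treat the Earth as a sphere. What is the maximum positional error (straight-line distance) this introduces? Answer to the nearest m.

With a 0.006° grid the true value lies within half a step, ±0.006°/2 = ±0.003°, of the stored one.
N–S: 0.003° × 110600 m/° = 331.8 m.
East–west component at 56.02°: 0.003° × 110600 × cos 56.02° ≈ 0.003 × 61814.7 ≈ 185.444 m.
Combining orthogonally: (331.8² + 185.444²)^½ ≈ 380.106 m.

380 m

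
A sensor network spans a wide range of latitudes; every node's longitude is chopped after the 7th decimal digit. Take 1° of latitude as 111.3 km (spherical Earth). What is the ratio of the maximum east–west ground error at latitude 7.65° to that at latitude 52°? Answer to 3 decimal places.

Truncating at 7 decimal places can drop up to a full unit in the last place, so the longitude may be off by as much as 1e-07°.
At 7.65°: 1e-07° × 111300 × cos 7.65° = 1e-07 × 111300 × 0.9911 ≈ 0.011031 m.
Error at 52° = 1e-07° × 111300 × cos 52° ≈ 0.01113 × 0.6157 = 0.0068523 m.
Ratio: 0.011031 / 0.0068523 = cos 7.65° / cos 52° ≈ 1.6098.

1.610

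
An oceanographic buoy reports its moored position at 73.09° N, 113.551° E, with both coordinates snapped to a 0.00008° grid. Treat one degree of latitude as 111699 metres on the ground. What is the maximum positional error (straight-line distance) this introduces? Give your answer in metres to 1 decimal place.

With a 0.00008° grid the true value lies within half a step, ±0.00008°/2 = ±4e-05°, of the stored one.
Latitude error → 4e-05 × 111699 = 4.46796 m along the meridian.
Longitude error → 4e-05 × 111699 × cos 73.09° = 4e-05 × 111699 × 0.2909 ≈ 1.29959 m.
Combining orthogonally: (4.46796² + 1.29959²)^½ ≈ 4.65313 m.

4.7 metres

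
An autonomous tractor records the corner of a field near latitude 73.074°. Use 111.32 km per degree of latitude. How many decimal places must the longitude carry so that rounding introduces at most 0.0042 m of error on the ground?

7 decimal places

At 73.074° one degree of longitude covers 111320 × cos 73.074° ≈ 111320 × 0.2911 ≈ 32409.3 m.
Rounding to N decimal places gives at most 0.5 × 10⁻ᴺ degrees of error, i.e. 0.5 × 10⁻ᴺ × 32409.3 m.
Need 0.5 × 32409.3 × 10⁻ᴺ ≤ 0.0042 → 10⁻ᴺ ≤ 2.592e-07, so N ≥ 6.59.
So 7 decimal places suffice (0.00162 m); 6 would allow up to 0.0162 m.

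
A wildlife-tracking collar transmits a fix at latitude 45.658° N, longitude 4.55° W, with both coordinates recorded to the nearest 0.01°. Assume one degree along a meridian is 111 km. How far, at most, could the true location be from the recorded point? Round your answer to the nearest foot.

2222 feet

Rounding to 2 decimal places leaves each coordinate within ±0.005° of the true value.
Latitude error → 0.005 × 111000 = 555 m along the meridian.
Longitude error → 0.005 × 111000 × cos 45.658° = 0.005 × 111000 × 0.6989 ≈ 387.912 m.
Worst case both components are at the extreme and orthogonal: √(555² + 387.912²) ≈ 677.127 m.
In feet: 677.127 m ÷ 0.3048 ≈ 2221.5 ft.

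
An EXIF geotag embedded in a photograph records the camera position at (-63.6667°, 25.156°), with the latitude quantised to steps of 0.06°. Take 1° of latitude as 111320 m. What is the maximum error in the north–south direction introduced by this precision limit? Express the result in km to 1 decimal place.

3.3 km

With a 0.06° grid the true value lies within half a step, ±0.06°/2 = ±0.03°, of the stored one.
So the N–S error is at most 0.03 × 111320 = 3339.6 m.
That is 3339.6 m = 3.3396 km.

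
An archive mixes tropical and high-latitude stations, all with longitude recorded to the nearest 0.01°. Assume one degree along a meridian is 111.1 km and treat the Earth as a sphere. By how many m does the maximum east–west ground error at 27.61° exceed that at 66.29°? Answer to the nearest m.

Rounding to 2 decimal places leaves the longitude within ±0.005° of the true value.
Error at 27.61° = 0.005° × 111100 × cos 27.61° ≈ 555.5 × 0.8861 = 492.24 m.
Error at 66.29° = 0.005° × 111100 × cos 66.29° ≈ 555.5 × 0.4021 = 223.37 m.
So the lower-latitude error exceeds the higher by 492.24 − 223.37 = 268.87 m.

269 m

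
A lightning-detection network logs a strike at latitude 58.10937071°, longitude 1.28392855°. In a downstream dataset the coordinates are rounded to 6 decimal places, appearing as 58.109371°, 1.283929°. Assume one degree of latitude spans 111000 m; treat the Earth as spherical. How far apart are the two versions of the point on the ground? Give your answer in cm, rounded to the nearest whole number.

4 cm

The latitude changed by -0.00000029° and the longitude by -0.00000045°.
N–S: -0.00000029° × 111000 m/° = -0.03219 m.
East–west at this latitude: -0.00000045° × 111000 × cos 58.1094° ≈ -0.00000045 × 58641.2 = -0.0263886 m.
Distance: √(0.03219² + 0.0263886²) ≈ 0.0416239 m.
That is 0.0416239 m = 4.1624 cm.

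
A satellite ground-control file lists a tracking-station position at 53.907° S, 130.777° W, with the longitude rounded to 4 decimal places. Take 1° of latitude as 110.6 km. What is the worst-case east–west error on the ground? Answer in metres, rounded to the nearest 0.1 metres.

3.3 metres

Rounding to 4 decimal places leaves the longitude within ±5e-05° of the true value.
Parallels shrink by cos φ, so at 53.907° a degree of longitude is 110600 × 0.5891 ≈ 65154.2 m.
Maximum E–W displacement: 5e-05 × 65154.2 = 3.25771 m.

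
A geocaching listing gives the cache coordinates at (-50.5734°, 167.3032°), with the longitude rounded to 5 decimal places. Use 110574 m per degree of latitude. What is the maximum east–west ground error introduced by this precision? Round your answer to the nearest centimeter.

35 centimeters

Rounding to 5 decimal places leaves the longitude within ±5e-06° of the true value.
Parallels shrink by cos φ, so at 50.5734° a degree of longitude is 110574 × 0.6351 ≈ 70224.4 m.
So at most 5e-06° × 70224.4 ≈ 0.351122 m east–west.
That is 0.351122 m = 35.112 cm.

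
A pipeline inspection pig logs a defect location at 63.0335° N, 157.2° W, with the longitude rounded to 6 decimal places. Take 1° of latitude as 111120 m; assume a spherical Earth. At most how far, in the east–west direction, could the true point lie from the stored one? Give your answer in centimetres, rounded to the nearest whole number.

Rounding to 6 decimal places leaves the longitude within ±5e-07° of the true value.
One degree of longitude at 63.0335° is 111120 × cos 63.0335° ≈ 111120 × 0.4535 = 50389.5 m.
So at most 5e-07° × 50389.5 ≈ 0.0251948 m east–west.
That is 0.0251948 m = 2.5195 cm.

3 centimetres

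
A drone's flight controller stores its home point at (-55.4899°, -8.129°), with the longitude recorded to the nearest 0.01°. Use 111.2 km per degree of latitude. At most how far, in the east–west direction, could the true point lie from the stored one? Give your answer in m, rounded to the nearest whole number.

315 m

Rounding to 2 decimal places leaves the longitude within ±0.005° of the true value.
At latitude 55.4899° a degree of longitude spans 111200 m × cos 55.4899° = 111200 × 0.5666 ≈ 63000.5 m.
East–west error: 0.005° × 63000.5 m/° ≈ 315.003 m.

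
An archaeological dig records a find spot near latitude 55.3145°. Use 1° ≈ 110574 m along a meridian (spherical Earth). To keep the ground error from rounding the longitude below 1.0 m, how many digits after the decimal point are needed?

At 55.3145° one degree of longitude covers 110574 × cos 55.3145° ≈ 110574 × 0.5691 ≈ 62924.5 m.
N decimal places → at most half a unit in the last place, 0.5 × 10⁻ᴺ° = 62924.5/2 × 10⁻ᴺ m.
Need 0.5 × 62924.5 × 10⁻ᴺ ≤ 1.0 → 10⁻ᴺ ≤ 3.178e-05, so N ≥ 4.50.
At 4 places the error can reach 3.15 m, but 5 places keeps it to 0.315 m.

5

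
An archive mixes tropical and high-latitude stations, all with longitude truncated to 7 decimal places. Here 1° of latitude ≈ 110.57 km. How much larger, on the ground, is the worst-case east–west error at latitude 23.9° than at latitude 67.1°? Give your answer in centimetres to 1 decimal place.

Truncating at 7 decimal places can drop up to a full unit in the last place, so the longitude may be off by as much as 1e-07°.
At 23.9°: 1e-07° × 110570 × cos 23.9° = 1e-07 × 110570 × 0.9143 ≈ 0.010109 m.
Error at 67.1° = 1e-07° × 110570 × cos 67.1° ≈ 0.011057 × 0.3891 = 0.0043025 m.
Difference: 0.010109 − 0.0043025 = 0.0058064 m.
That is 0.00580636 m = 0.58064 cm.

0.6 centimetres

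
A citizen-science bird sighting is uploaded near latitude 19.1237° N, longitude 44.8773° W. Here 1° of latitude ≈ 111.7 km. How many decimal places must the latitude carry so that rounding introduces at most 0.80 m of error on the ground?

One degree of latitude covers 111700 m.
N decimal places → at most half a unit in the last place, 0.5 × 10⁻ᴺ° = 111700/2 × 10⁻ᴺ m.
Need 0.5 × 111700 × 10⁻ᴺ ≤ 0.80 → 10⁻ᴺ ≤ 1.432e-05, so N ≥ 4.84.
At 4 places the error can reach 5.58 m, but 5 places keeps it to 0.558 m.

5 decimal places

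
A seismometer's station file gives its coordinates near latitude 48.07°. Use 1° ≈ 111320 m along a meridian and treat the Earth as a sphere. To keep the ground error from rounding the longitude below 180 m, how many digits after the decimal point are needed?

3 decimal places

At 48.07° one degree of longitude covers 111320 × cos 48.07° ≈ 111320 × 0.6682 ≈ 74386.5 m.
With N decimal places the half-ulp bound is 0.5·10⁻ᴺ°, or 0.5·10⁻ᴺ × 74386.5 m on the ground.
Setting 37193.2 × 10⁻ᴺ ≤ 180 gives 10ᴺ ≥ 206.6, i.e. N ≥ 2.32.
N = 2 would give 372 m (too coarse); N = 3 gives 37.2 m ≤ 180 m.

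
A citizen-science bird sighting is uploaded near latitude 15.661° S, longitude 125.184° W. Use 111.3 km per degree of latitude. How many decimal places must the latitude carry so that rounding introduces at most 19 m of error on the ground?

One degree of latitude covers 111300 m.
Rounding to N decimal places gives at most 0.5 × 10⁻ᴺ degrees of error, i.e. 0.5 × 10⁻ᴺ × 111300 m.
Setting 55650 × 10⁻ᴺ ≤ 19 gives 10ᴺ ≥ 2929, i.e. N ≥ 3.47.
N = 3 would give 55.6 m (too coarse); N = 4 gives 5.57 m ≤ 19 m.

4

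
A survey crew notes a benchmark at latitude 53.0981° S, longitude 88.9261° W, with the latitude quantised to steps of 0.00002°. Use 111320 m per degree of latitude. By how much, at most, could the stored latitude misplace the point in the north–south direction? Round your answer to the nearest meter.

With a 0.00002° grid the true value lies within half a step, ±0.00002°/2 = ±1e-05°, of the stored one.
Along the meridian that is 1e-05° × 111320 m/° = 1.1132 m.

1 meters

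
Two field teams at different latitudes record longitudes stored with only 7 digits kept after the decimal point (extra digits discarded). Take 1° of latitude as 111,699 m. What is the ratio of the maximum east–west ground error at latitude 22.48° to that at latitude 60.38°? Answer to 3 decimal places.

Truncating at 7 decimal places can drop up to a full unit in the last place, so the longitude may be off by as much as 1e-07°.
At 22.48°: 1e-07° × 111699 × cos 22.48° = 1e-07 × 111699 × 0.9240 ≈ 0.010321 m.
At 60.38°: 1e-07° × 111699 × cos 60.38° = 1e-07 × 111699 × 0.4942 ≈ 0.0055207 m.
The ratio reduces to cos 22.48° / cos 60.38° = 0.9240/0.4942 ≈ 1.8695.

1.870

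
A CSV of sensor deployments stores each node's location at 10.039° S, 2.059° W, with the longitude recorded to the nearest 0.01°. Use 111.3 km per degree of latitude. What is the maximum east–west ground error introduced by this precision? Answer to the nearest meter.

548 meters

Rounding to 2 decimal places leaves the longitude within ±0.005° of the true value.
Parallels shrink by cos φ, so at 10.039° a degree of longitude is 111300 × 0.9847 ≈ 109596 m.
So at most 0.005° × 109596 ≈ 547.98 m east–west.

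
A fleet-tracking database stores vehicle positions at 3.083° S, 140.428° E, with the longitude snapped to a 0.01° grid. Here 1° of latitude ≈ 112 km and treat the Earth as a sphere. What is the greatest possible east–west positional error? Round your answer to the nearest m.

559 m

With a 0.01° grid the true value lies within half a step, ±0.01°/2 = ±0.005°, of the stored one.
Parallels shrink by cos φ, so at 3.083° a degree of longitude is 112000 × 0.9986 ≈ 111838 m.
Maximum E–W displacement: 0.005 × 111838 = 559.189 m.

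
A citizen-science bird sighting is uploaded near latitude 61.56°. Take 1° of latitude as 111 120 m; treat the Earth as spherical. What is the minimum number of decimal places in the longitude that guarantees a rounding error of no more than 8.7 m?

At 61.56° one degree of longitude covers 111120 × cos 61.56° ≈ 111120 × 0.4762 ≈ 52919.6 m.
N decimal places → at most half a unit in the last place, 0.5 × 10⁻ᴺ° = 52919.6/2 × 10⁻ᴺ m.
Setting 26459.8 × 10⁻ᴺ ≤ 8.7 gives 10ᴺ ≥ 3041, i.e. N ≥ 3.48.
So 4 decimal places suffice (2.65 m); 3 would allow up to 26.5 m.

4 decimal places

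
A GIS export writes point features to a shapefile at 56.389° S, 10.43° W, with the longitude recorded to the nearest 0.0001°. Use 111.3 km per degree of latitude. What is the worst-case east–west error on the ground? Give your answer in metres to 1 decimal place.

Rounding to 4 decimal places leaves the longitude within ±5e-05° of the true value.
At latitude 56.389° a degree of longitude spans 111300 m × cos 56.389° = 111300 × 0.5536 ≈ 61610.3 m.
So at most 5e-05° × 61610.3 ≈ 3.08051 m east–west.

3.1 metres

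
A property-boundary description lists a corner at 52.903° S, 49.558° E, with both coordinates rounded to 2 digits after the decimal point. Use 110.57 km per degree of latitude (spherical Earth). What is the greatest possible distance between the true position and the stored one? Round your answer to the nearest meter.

Rounding to 2 decimal places leaves each coordinate within ±0.005° of the true value.
Latitude error → 0.005 × 110570 = 552.85 m along the meridian.
Longitude error → 0.005 × 110570 × cos 52.903° = 0.005 × 110570 × 0.6032 ≈ 333.46 m.
Worst case both components are at the extreme and orthogonal: √(552.85² + 333.46²) ≈ 645.631 m.

646 meters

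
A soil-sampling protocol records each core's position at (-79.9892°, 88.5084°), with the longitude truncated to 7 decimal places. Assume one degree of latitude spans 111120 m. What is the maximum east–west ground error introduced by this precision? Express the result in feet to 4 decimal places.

Truncating at 7 decimal places can drop up to a full unit in the last place, so the longitude may be off by as much as 1e-07°.
Parallels shrink by cos φ, so at 79.9892° a degree of longitude is 111120 × 0.1738 ≈ 19316.4 m.
East–west error: 1e-07° × 19316.4 m/° ≈ 0.00193164 m.
Converting: 0.00193164 m × 3.2808 ft/m ≈ 0.0063374 ft.

0.0063 feet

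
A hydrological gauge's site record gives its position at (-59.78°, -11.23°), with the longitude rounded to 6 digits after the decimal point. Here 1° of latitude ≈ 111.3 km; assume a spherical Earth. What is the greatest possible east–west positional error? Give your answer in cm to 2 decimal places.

2.80 cm

Rounding to 6 decimal places leaves the longitude within ±5e-07° of the true value.
Parallels shrink by cos φ, so at 59.78° a degree of longitude is 111300 × 0.5033 ≈ 56019.7 m.
East–west error: 5e-07° × 56019.7 m/° ≈ 0.0280098 m.
That is 0.0280098 m = 2.801 cm.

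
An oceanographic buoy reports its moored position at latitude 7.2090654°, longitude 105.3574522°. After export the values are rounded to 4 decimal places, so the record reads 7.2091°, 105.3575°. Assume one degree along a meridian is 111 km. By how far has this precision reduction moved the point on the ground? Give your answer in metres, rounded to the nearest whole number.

7 metres

The latitude changed by -0.0000346° and the longitude by -0.0000478°.
N–S: -0.0000346° × 111000 m/° = -3.8406 m.
East–west at this latitude: -0.0000478° × 111000 × cos 7.2091° ≈ -0.0000478 × 110123 = -5.26386 m.
Distance: √(3.8406² + 5.26386²) ≈ 6.51601 m.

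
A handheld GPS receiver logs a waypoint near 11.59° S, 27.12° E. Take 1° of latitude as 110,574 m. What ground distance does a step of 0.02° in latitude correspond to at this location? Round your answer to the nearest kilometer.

Along a meridian 0.02° is 0.02 × 110574 = 2211.48 m.
That is 2211.48 m = 2.2115 km.

2 kilometers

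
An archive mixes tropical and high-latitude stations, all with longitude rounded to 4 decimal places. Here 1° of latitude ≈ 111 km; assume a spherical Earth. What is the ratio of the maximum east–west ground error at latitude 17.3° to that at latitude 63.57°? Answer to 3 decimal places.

2.145

Rounding to 4 decimal places leaves the longitude within ±5e-05° of the true value.
At 17.3°: 5e-05° × 111000 × cos 17.3° = 5e-05 × 111000 × 0.9548 ≈ 5.2989 m.
Error at 63.57° = 5e-05° × 111000 × cos 63.57° ≈ 5.55 × 0.4451 = 2.4703 m.
The ratio reduces to cos 17.3° / cos 63.57° = 0.9548/0.4451 ≈ 2.1450.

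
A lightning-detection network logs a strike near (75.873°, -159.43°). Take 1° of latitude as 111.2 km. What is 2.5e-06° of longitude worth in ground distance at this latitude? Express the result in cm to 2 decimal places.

6.79 cm

2.5e-06° of longitude at 75.873° is 2.5e-06 × 111200 × cos 75.873° ≈ 2.5e-06 × 27140.8 = 0.067852 m.
That is 0.067852 m = 6.7852 cm.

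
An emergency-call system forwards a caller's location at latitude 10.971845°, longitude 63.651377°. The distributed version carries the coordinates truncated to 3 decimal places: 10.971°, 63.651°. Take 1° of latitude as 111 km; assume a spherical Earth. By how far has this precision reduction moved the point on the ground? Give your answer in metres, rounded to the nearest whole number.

The latitude changed by +0.000845° and the longitude by +0.000377°.
North–south shift: 0.000845 × 111000 = 93.795 m.
E–W at 10.971°: 0.000377° × 111000 × cos 10.971° = 0.000377 × 111000 × 0.9817 ≈ 41.0822 m.
Hypotenuse of the two orthogonal shifts: √(93.795² + 41.0822²) = 102.398 m.

102 metres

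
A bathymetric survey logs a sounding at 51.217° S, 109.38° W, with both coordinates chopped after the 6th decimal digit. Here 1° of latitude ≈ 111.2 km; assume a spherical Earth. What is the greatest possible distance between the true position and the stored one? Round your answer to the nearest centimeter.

Truncating at 6 decimal places can drop up to a full unit in the last place, so each coordinate may be off by as much as 1e-06°.
Latitude error → 1e-06 × 111200 = 0.1112 m along the meridian.
E–W at 51.217°: 1e-06° × 111200 × cos 51.217° = 1e-06 × 111200 × 0.6264 ≈ 0.0696526 m.
The two errors are perpendicular, so the maximum displacement is √(0.1112² + 0.0696526²) ≈ 0.131213 m.
That is 0.131213 m = 13.121 cm.

13 centimeters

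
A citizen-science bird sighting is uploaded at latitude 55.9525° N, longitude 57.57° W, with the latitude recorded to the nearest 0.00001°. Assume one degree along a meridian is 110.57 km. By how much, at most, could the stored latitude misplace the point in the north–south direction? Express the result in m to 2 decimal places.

Rounding to 5 decimal places leaves the latitude within ±5e-06° of the true value.
Along the meridian that is 5e-06° × 110570 m/° = 0.55285 m.

0.55 m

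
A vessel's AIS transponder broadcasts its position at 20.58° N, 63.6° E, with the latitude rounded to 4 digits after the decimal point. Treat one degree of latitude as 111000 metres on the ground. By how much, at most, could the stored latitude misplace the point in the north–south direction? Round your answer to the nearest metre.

6 metres

Rounding to 4 decimal places leaves the latitude within ±5e-05° of the true value.
North–south distance: 5e-05° × 111000 m/° = 5.55 m.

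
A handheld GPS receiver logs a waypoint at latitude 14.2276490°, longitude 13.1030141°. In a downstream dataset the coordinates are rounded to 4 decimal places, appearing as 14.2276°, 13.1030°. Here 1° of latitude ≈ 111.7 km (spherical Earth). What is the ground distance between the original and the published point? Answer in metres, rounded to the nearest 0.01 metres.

Δlat = 14.2276490 − 14.2276 = +0.0000490°; Δlon = 13.1030141 − 13.1030 = +0.0000141°.
North–south shift: 0.0000490 × 111700 = 5.4733 m.
East–west at this latitude: 0.0000141° × 111700 × cos 14.2276° ≈ 0.0000141 × 108274 = 1.52666 m.
Hypotenuse of the two orthogonal shifts: √(5.4733² + 1.52666²) = 5.68223 m.

5.68 metres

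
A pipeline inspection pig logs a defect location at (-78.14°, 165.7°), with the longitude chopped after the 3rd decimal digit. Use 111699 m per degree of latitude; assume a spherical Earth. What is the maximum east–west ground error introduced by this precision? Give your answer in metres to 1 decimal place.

Truncating at 3 decimal places can drop up to a full unit in the last place, so the longitude may be off by as much as 0.001°.
Parallels shrink by cos φ, so at 78.14° a degree of longitude is 111699 × 0.2055 ≈ 22956.5 m.
East–west error: 0.001° × 22956.5 m/° ≈ 22.9565 m.

23.0 metres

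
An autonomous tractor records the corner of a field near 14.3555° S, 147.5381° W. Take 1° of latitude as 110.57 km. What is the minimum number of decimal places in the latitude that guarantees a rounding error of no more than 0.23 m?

6

One degree of latitude covers 110570 m.
N decimal places → at most half a unit in the last place, 0.5 × 10⁻ᴺ° = 110570/2 × 10⁻ᴺ m.
Need 0.5 × 110570 × 10⁻ᴺ ≤ 0.23 → 10⁻ᴺ ≤ 4.160e-06, so N ≥ 5.38.
At 5 places the error can reach 0.553 m, but 6 places keeps it to 0.0553 m.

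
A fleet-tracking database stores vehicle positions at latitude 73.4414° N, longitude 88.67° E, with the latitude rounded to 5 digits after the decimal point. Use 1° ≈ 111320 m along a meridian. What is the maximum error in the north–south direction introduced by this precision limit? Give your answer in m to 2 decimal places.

0.56 m

Rounding to 5 decimal places leaves the latitude within ±5e-06° of the true value.
Along the meridian that is 5e-06° × 111320 m/° = 0.5566 m.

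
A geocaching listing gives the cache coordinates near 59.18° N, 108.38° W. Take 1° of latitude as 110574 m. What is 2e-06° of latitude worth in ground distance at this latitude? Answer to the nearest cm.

Along a meridian 2e-06° is 2e-06 × 110574 = 0.221148 m.
That is 0.221148 m = 22.115 cm.

22 cm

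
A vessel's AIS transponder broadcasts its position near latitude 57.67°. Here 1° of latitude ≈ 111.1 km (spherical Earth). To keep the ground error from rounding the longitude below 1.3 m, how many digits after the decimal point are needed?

5 decimal places

At 57.67° one degree of longitude covers 111100 × cos 57.67° ≈ 111100 × 0.5348 ≈ 59415.7 m.
Rounding to N decimal places gives at most 0.5 × 10⁻ᴺ degrees of error, i.e. 0.5 × 10⁻ᴺ × 59415.7 m.
Setting 29707.9 × 10⁻ᴺ ≤ 1.3 gives 10ᴺ ≥ 2.285e+04, i.e. N ≥ 4.36.
N = 4 would give 2.97 m (too coarse); N = 5 gives 0.297 m ≤ 1.3 m.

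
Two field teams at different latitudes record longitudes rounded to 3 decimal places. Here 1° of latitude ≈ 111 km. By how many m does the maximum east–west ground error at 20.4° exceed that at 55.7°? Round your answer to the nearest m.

21 m

Rounding to 3 decimal places leaves the longitude within ±0.0005° of the true value.
At 20.4°: 0.0005° × 111000 × cos 20.4° = 0.0005 × 111000 × 0.9373 ≈ 52.019 m.
Error at 55.7° = 0.0005° × 111000 × cos 55.7° ≈ 55.5 × 0.5635 = 31.276 m.
So the lower-latitude error exceeds the higher by 52.019 − 31.276 = 20.743 m.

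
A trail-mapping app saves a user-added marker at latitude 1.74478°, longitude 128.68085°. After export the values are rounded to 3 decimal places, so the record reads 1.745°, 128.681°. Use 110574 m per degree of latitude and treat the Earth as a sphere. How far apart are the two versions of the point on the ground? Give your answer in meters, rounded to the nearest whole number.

29 meters

Δlat = 1.74478 − 1.745 = -0.00022°; Δlon = 128.68085 − 128.681 = -0.00015°.
N–S: -0.00022° × 110574 m/° = -24.3263 m.
E–W at 1.745°: -0.00015° × 110574 × cos 1.745° = -0.00015 × 110574 × 0.9995 ≈ -16.5784 m.
Hypotenuse of the two orthogonal shifts: √(24.3263² + 16.5784²) = 29.4383 m.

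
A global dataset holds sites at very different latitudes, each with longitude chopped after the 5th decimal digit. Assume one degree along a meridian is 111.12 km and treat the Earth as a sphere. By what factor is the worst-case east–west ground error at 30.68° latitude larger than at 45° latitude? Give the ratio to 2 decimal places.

1.22

Truncating at 5 decimal places can drop up to a full unit in the last place, so the longitude may be off by as much as 1e-05°.
Error at 30.68° = 1e-05° × 111120 × cos 30.68° ≈ 1.1112 × 0.8600 = 0.95567 m.
At 45°: 1e-05° × 111120 × cos 45° = 1e-05 × 111120 × 0.7071 ≈ 0.78574 m.
The ratio reduces to cos 30.68° / cos 45° = 0.8600/0.7071 ≈ 1.2163.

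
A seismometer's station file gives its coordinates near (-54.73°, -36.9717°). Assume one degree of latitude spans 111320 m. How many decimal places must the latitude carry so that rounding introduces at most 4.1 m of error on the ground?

5

One degree of latitude covers 111320 m.
Rounding to N decimal places gives at most 0.5 × 10⁻ᴺ degrees of error, i.e. 0.5 × 10⁻ᴺ × 111320 m.
Setting 55660 × 10⁻ᴺ ≤ 4.1 gives 10ᴺ ≥ 1.358e+04, i.e. N ≥ 4.13.
N = 4 would give 5.57 m (too coarse); N = 5 gives 0.557 m ≤ 4.1 m.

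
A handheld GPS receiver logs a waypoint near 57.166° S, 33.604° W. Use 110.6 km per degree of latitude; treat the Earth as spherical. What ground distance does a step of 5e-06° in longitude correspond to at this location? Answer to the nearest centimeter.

At 57.166° a degree of longitude is 110600 × cos 57.166° ≈ 59968.1 m, so 5e-06° corresponds to 0.29984 m.
That is 0.29984 m = 29.984 cm.

30 centimeters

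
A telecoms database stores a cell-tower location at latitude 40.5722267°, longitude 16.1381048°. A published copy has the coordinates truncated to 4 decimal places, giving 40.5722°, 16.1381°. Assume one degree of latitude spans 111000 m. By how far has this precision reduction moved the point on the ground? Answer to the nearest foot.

10 feet

The latitude changed by +0.0000267° and the longitude by +0.0000048°.
North–south shift: 0.0000267 × 111000 = 2.9637 m.
E–W at 40.5722°: 0.0000048° × 111000 × cos 40.5722° = 0.0000048 × 111000 × 0.7596 ≈ 0.404708 m.
Combined displacement = (2.9637² + 0.404708²)^½ ≈ 2.9912 m.
In feet: 2.9912 m ÷ 0.3048 ≈ 9.8137 ft.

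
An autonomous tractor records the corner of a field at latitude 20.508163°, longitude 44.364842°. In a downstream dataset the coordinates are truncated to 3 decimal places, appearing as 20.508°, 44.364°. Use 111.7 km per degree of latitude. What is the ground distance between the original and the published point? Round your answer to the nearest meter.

Δlat = 20.508163 − 20.508 = +0.000163°; Δlon = 44.364842 − 44.364 = +0.000842°.
N–S: 0.000163° × 111700 m/° = 18.2071 m.
E–W at 20.508°: 0.000842° × 111700 × cos 20.508° = 0.000842 × 111700 × 0.9366 ≈ 88.0907 m.
Combined displacement = (18.2071² + 88.0907²)^½ ≈ 89.9526 m.

90 meters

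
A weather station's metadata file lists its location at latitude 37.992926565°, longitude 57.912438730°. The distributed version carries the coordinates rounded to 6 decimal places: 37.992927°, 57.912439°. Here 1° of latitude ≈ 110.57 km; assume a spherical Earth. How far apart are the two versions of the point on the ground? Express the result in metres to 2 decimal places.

0.05 metres

Δlat = 37.992926565 − 37.992927 = -0.000000435°; Δlon = 57.912438730 − 57.912439 = -0.000000270°.
N–S: -0.000000435° × 110570 m/° = -0.048098 m.
E–W at 37.9929°: -0.000000270° × 110570 × cos 37.9929° = -0.000000270 × 110570 × 0.7881 ≈ -0.0235275 m.
Hypotenuse of the two orthogonal shifts: √(0.048098² + 0.0235275²) = 0.0535439 m.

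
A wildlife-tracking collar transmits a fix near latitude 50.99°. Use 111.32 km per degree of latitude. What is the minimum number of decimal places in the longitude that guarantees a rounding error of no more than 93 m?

At 50.99° one degree of longitude covers 111320 × cos 50.99° ≈ 111320 × 0.6295 ≈ 70071 m.
Rounding to N decimal places gives at most 0.5 × 10⁻ᴺ degrees of error, i.e. 0.5 × 10⁻ᴺ × 70071 m.
Need 0.5 × 70071 × 10⁻ᴺ ≤ 93 → 10⁻ᴺ ≤ 2.654e-03, so N ≥ 2.58.
N = 2 would give 350 m (too coarse); N = 3 gives 35 m ≤ 93 m.

3 decimal places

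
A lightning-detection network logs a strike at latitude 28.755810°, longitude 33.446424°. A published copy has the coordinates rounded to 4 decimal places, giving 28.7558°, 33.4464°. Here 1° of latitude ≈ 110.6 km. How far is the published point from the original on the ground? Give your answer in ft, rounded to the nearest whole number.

Δlat = 28.755810 − 28.7558 = +0.000010°; Δlon = 33.446424 − 33.4464 = +0.000024°.
North–south shift: 0.000010 × 110600 = 1.106 m.
E–W at 28.7558°: 0.000024° × 110600 × cos 28.7558° = 0.000024 × 110600 × 0.8767 ≈ 2.32705 m.
Hypotenuse of the two orthogonal shifts: √(1.106² + 2.32705²) = 2.57651 m.
In feet: 2.57651 m ÷ 0.3048 ≈ 8.4531 ft.

8 ft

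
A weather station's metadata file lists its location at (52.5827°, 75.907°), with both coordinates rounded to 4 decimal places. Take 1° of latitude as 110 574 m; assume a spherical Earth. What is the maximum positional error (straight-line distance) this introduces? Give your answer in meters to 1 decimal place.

6.5 meters

Rounding to 4 decimal places leaves each coordinate within ±5e-05° of the true value.
North–south component: 5e-05° × 110574 = 5.5287 m.
E–W at 52.5827°: 5e-05° × 110574 × cos 52.5827° = 5e-05 × 110574 × 0.6076 ≈ 3.35932 m.
Combining orthogonally: (5.5287² + 3.35932²)^½ ≈ 6.46928 m.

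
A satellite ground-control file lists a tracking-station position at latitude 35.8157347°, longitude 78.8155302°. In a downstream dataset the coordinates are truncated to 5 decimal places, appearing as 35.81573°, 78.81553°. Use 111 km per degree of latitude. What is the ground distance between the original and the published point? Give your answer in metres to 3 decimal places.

Δlat = 35.8157347 − 35.81573 = +0.0000047°; Δlon = 78.8155302 − 78.81553 = +0.0000002°.
North–south shift: 0.0000047 × 111000 = 0.5217 m.
E–W at 35.8157°: 0.0000002° × 111000 × cos 35.8157° = 0.0000002 × 111000 × 0.8109 ≈ 0.0180021 m.
Combined displacement = (0.5217² + 0.0180021²)^½ ≈ 0.522011 m.

0.522 metres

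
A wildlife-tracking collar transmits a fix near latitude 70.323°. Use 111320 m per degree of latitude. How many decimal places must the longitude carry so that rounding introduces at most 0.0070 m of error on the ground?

At 70.323° one degree of longitude covers 111320 × cos 70.323° ≈ 111320 × 0.3367 ≈ 37483.4 m.
N decimal places → at most half a unit in the last place, 0.5 × 10⁻ᴺ° = 37483.4/2 × 10⁻ᴺ m.
Setting 18741.7 × 10⁻ᴺ ≤ 0.0070 gives 10ᴺ ≥ 2.677e+06, i.e. N ≥ 6.43.
N = 6 would give 0.0187 m (too coarse); N = 7 gives 0.00187 m ≤ 0.0070 m.

7 decimal places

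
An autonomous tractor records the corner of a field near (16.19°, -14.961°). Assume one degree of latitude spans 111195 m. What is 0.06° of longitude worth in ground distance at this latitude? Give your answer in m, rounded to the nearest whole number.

At 16.19° a degree of longitude is 111195 × cos 16.19° ≈ 106785 m, so 0.06° corresponds to 6407.12 m.

6407 m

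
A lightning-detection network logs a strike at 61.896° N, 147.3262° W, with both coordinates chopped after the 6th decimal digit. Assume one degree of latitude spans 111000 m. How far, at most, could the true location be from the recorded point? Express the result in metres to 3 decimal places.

Truncating at 6 decimal places can drop up to a full unit in the last place, so each coordinate may be off by as much as 1e-06°.
Latitude error → 1e-06 × 111000 = 0.111 m along the meridian.
Longitude error → 1e-06 × 111000 × cos 61.896° = 1e-06 × 111000 × 0.4711 ≈ 0.0522892 m.
Worst case both components are at the extreme and orthogonal: √(0.111² + 0.0522892²) ≈ 0.122699 m.

0.123 metres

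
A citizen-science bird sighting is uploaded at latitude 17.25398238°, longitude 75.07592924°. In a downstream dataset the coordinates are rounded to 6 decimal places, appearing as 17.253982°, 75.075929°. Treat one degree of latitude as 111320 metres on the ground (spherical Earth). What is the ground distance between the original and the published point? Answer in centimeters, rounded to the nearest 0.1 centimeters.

Δlat = 17.25398238 − 17.253982 = +0.00000038°; Δlon = 75.07592924 − 75.075929 = +0.00000024°.
N–S: 0.00000038° × 111320 m/° = 0.0423016 m.
E–W at 17.254°: 0.00000024° × 111320 × cos 17.254° = 0.00000024 × 111320 × 0.9550 ≈ 0.0255145 m.
Combined displacement = (0.0423016² + 0.0255145²)^½ ≈ 0.0494006 m.
That is 0.0494006 m = 4.9401 cm.

4.9 centimeters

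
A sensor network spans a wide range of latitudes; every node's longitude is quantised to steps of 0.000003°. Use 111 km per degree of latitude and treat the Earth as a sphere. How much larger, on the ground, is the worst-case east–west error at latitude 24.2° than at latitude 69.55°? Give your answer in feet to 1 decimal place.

0.3 feet

With a 0.000003° grid the true value lies within half a step, ±0.000003°/2 = ±1.5e-06°, of the stored one.
Error at 24.2° = 1.5e-06° × 111000 × cos 24.2° ≈ 0.1665 × 0.9121 = 0.15187 m.
Error at 69.55° = 1.5e-06° × 111000 × cos 69.55° ≈ 0.1665 × 0.3494 = 0.058173 m.
So the lower-latitude error exceeds the higher by 0.15187 − 0.058173 = 0.093695 m.
In feet: 0.0936946 m ÷ 0.3048 ≈ 0.3074 ft.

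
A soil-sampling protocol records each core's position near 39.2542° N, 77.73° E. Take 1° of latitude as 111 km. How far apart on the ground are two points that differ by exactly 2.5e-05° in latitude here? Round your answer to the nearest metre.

2.5e-05° × 111000 m/° = 2.775 m.

3 metres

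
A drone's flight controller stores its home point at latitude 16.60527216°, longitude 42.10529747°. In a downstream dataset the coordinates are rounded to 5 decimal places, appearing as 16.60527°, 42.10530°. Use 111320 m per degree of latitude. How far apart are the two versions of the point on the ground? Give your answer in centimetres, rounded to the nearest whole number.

36 centimetres

Δlat = 16.60527216 − 16.60527 = +0.00000216°; Δlon = 42.10529747 − 42.10530 = -0.00000253°.
N–S: 0.00000216° × 111320 m/° = 0.240451 m.
E–W at 16.6053°: -0.00000253° × 111320 × cos 16.6053° = -0.00000253 × 111320 × 0.9583 ≈ -0.269894 m.
Distance: √(0.240451² + 0.269894²) ≈ 0.361469 m.
That is 0.361469 m = 36.147 cm.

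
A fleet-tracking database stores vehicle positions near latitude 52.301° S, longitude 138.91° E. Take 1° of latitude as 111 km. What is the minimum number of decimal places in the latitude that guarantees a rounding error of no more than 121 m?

3

One degree of latitude covers 111000 m.
Rounding to N decimal places gives at most 0.5 × 10⁻ᴺ degrees of error, i.e. 0.5 × 10⁻ᴺ × 111000 m.
Need 0.5 × 111000 × 10⁻ᴺ ≤ 121 → 10⁻ᴺ ≤ 2.180e-03, so N ≥ 2.66.
So 3 decimal places suffice (55.5 m); 2 would allow up to 555 m.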